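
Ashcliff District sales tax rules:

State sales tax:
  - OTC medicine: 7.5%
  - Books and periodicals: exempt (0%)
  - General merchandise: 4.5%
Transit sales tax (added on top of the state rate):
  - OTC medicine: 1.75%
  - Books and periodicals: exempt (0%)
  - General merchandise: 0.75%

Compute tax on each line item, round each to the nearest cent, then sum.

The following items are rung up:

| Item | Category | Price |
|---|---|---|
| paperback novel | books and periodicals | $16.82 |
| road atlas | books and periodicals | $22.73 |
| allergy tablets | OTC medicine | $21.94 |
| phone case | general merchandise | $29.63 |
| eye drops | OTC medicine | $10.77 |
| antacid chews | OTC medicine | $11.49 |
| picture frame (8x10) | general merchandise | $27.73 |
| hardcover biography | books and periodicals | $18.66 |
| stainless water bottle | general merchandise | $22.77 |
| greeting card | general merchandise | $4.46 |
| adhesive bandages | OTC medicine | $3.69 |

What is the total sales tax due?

$8.88

Paperback novel $16.82: books and periodicals → 0% + 0% transit = 0% → $0.00
Road atlas $22.73: books and periodicals → 0% + 0% transit = 0% → $0.00
Allergy tablets $21.94: OTC medicine → 7.5% + 1.75% transit = 9.25% → $2.03
Phone case $29.63: general merchandise → 4.5% + 0.75% transit = 5.25% → $1.56
Eye drops $10.77: OTC medicine → 7.5% + 1.75% transit = 9.25% → $1.00
Antacid chews $11.49: OTC medicine → 7.5% + 1.75% transit = 9.25% → $1.06
Picture frame (8x10) $27.73: general merchandise → 4.5% + 0.75% transit = 5.25% → $1.46
Hardcover biography $18.66: books and periodicals → 0% + 0% transit = 0% → $0.00
Stainless water bottle $22.77: general merchandise → 4.5% + 0.75% transit = 5.25% → $1.20
Greeting card $4.46: general merchandise → 4.5% + 0.75% transit = 5.25% → $0.23
Adhesive bandages $3.69: OTC medicine → 7.5% + 1.75% transit = 9.25% → $0.34
Total tax = $2.03 + $1.56 + $1.00 + $1.06 + $1.46 + $1.20 + $0.23 + $0.34 = $8.88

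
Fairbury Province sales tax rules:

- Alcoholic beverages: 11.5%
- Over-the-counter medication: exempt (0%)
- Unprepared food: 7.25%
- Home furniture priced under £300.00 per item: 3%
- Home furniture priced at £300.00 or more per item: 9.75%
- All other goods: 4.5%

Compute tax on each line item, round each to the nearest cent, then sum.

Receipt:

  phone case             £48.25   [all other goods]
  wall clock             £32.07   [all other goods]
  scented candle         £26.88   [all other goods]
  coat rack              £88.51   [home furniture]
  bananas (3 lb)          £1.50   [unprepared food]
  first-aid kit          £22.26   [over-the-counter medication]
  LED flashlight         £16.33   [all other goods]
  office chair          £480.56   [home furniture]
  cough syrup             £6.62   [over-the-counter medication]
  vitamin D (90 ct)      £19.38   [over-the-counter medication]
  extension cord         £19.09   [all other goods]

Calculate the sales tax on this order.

Phone case £48.25: all other goods → 4.5% → £2.17
Wall clock £32.07: all other goods → 4.5% → £1.44
Scented candle £26.88: all other goods → 4.5% → £1.21
Coat rack £88.51: home furniture, under £300.00 → 3% → £2.66
Bananas (3 lb) £1.50: unprepared food → 7.25% → £0.11
First-aid kit £22.26: over-the-counter medication → 0% → £0.00
LED flashlight £16.33: all other goods → 4.5% → £0.73
Office chair £480.56: home furniture, £300.00 or more → 9.75% → £46.85
Cough syrup £6.62: over-the-counter medication → 0% → £0.00
Vitamin D (90 ct) £19.38: over-the-counter medication → 0% → £0.00
Extension cord £19.09: all other goods → 4.5% → £0.86
Total tax = £2.17 + £1.44 + £1.21 + £2.66 + £0.11 + £0.73 + £46.85 + £0.86 = £56.03

£56.03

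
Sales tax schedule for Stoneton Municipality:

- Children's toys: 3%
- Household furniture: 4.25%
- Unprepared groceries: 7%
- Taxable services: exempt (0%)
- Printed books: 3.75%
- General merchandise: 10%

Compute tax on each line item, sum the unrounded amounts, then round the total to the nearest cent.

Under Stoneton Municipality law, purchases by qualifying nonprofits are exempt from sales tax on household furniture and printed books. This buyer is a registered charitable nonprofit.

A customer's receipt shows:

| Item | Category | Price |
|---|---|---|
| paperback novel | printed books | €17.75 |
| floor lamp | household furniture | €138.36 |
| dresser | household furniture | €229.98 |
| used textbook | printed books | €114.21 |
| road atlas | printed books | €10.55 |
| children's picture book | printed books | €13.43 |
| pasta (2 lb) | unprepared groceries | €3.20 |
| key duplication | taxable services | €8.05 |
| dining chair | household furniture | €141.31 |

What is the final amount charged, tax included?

Paperback novel €17.75: printed books, buyer-exempt → 0% → €0.00
Floor lamp €138.36: household furniture, buyer-exempt → 0% → €0.00
Dresser €229.98: household furniture, buyer-exempt → 0% → €0.00
Used textbook €114.21: printed books, buyer-exempt → 0% → €0.00
Road atlas €10.55: printed books, buyer-exempt → 0% → €0.00
Children's picture book €13.43: printed books, buyer-exempt → 0% → €0.00
Pasta (2 lb) €3.20: unprepared groceries → 7% → €0.224
Key duplication €8.05: taxable services → 0% → €0.00
Dining chair €141.31: household furniture, buyer-exempt → 0% → €0.00
Subtotal = €676.84; unrounded tax = €0.224 → €0.22; total due = €677.06

€677.06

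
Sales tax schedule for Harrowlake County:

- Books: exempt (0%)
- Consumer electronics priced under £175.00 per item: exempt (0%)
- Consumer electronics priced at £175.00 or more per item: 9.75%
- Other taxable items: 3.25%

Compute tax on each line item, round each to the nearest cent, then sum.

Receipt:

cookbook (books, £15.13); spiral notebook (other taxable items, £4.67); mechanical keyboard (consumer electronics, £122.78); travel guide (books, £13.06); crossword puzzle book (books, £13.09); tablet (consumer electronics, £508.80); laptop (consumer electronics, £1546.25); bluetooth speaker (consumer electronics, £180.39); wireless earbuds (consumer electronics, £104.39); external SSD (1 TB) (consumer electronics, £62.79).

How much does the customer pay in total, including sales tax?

£2789.46

Cookbook £15.13: books → 0% → £0.00
Spiral notebook £4.67: other taxable items → 3.25% → £0.15
Mechanical keyboard £122.78: consumer electronics, under £175.00 → 0% → £0.00
Travel guide £13.06: books → 0% → £0.00
Crossword puzzle book £13.09: books → 0% → £0.00
Tablet £508.80: consumer electronics, £175.00 or more → 9.75% → £49.61
Laptop £1546.25: consumer electronics, £175.00 or more → 9.75% → £150.76
Bluetooth speaker £180.39: consumer electronics, £175.00 or more → 9.75% → £17.59
Wireless earbuds £104.39: consumer electronics, under £175.00 → 0% → £0.00
External SSD (1 TB) £62.79: consumer electronics, under £175.00 → 0% → £0.00
Subtotal = £2571.35; tax = £218.11; total due = £2789.46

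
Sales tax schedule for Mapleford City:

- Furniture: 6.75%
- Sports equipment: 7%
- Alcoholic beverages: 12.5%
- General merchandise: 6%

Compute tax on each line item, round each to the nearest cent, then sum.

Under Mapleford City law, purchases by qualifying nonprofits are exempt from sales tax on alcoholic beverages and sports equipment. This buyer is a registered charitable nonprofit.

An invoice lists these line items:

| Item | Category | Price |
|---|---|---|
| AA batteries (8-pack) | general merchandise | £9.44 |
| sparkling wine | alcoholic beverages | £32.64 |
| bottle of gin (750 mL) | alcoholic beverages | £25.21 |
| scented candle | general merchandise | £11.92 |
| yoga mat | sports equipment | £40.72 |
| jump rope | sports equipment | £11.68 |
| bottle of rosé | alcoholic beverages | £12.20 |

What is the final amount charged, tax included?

AA batteries (8-pack) £9.44: general merchandise → 6% → £0.57
Sparkling wine £32.64: alcoholic beverages, buyer-exempt → 0% → £0.00
Bottle of gin (750 mL) £25.21: alcoholic beverages, buyer-exempt → 0% → £0.00
Scented candle £11.92: general merchandise → 6% → £0.72
Yoga mat £40.72: sports equipment, buyer-exempt → 0% → £0.00
Jump rope £11.68: sports equipment, buyer-exempt → 0% → £0.00
Bottle of rosé £12.20: alcoholic beverages, buyer-exempt → 0% → £0.00
Subtotal = £143.81; tax = £1.29; total due = £145.10

£145.10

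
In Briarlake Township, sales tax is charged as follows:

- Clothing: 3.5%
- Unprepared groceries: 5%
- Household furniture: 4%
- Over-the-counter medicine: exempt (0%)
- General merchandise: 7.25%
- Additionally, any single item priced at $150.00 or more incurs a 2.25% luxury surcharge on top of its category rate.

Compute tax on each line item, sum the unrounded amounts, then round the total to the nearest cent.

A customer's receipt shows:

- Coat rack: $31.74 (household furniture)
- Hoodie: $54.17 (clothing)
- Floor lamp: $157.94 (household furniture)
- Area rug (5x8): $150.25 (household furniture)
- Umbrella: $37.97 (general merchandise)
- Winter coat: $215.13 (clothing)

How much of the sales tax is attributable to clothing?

Hoodie $54.17: clothing → 3.5% → $1.89595
Winter coat $215.13: clothing → 3.5% + 2.25% surcharge = 5.75% → $12.369975
Tax on clothing: unrounded sum = $14.265925 → $14.27

$14.27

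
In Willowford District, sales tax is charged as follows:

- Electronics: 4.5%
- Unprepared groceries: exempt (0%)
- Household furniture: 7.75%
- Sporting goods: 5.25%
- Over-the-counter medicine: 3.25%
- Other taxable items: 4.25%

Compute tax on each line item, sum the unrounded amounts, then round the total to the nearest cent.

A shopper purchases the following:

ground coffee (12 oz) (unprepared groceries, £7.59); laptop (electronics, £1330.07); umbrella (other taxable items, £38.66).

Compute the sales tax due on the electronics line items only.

£59.85

Laptop £1330.07: electronics → 4.5% → £59.85315
Tax on electronics: unrounded sum = £59.85315 → £59.85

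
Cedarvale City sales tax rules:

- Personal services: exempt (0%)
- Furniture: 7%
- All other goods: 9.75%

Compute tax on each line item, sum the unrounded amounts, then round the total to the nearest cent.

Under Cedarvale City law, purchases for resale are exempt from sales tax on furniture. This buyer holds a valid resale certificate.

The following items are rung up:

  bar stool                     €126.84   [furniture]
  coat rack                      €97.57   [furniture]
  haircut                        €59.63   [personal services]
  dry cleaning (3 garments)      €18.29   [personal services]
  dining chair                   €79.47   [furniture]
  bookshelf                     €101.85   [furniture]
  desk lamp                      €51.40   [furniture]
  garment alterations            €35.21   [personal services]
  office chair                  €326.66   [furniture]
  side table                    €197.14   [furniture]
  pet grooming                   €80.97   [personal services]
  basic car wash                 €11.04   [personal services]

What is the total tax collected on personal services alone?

€0.00

Haircut €59.63: personal services → 0% → €0.00
Dry cleaning (3 garments) €18.29: personal services → 0% → €0.00
Garment alterations €35.21: personal services → 0% → €0.00
Pet grooming €80.97: personal services → 0% → €0.00
Basic car wash €11.04: personal services → 0% → €0.00
Tax on personal services: unrounded sum = €0.00 → €0.00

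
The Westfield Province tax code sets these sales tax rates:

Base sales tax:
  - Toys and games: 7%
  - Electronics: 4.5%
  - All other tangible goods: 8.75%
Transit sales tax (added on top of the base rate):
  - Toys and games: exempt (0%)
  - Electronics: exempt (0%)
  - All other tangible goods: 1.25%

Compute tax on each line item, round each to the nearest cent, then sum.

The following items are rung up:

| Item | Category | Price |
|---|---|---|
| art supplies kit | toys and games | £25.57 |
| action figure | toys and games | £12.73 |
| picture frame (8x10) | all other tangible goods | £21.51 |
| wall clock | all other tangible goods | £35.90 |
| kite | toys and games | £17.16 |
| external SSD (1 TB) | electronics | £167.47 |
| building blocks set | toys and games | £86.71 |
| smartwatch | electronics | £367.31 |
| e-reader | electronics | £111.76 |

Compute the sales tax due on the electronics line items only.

£29.10

External SSD (1 TB) £167.47: electronics → 4.5% + 0% transit = 4.5% → £7.54
Smartwatch £367.31: electronics → 4.5% + 0% transit = 4.5% → £16.53
E-reader £111.76: electronics → 4.5% + 0% transit = 4.5% → £5.03
Tax on electronics = £7.54 + £16.53 + £5.03 = £29.10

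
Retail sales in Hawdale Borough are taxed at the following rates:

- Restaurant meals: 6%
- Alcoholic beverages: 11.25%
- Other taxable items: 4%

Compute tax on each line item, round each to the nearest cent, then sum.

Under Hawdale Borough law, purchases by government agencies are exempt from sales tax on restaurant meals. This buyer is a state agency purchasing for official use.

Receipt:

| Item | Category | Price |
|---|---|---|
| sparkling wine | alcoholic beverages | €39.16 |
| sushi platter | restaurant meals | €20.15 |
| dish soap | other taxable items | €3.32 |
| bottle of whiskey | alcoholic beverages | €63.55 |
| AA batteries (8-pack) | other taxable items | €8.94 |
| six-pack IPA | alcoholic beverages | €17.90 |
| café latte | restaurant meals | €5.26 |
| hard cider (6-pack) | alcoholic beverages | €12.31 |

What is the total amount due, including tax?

€186.03

Sparkling wine €39.16: alcoholic beverages → 11.25% → €4.41
Sushi platter €20.15: restaurant meals, buyer-exempt → 0% → €0.00
Dish soap €3.32: other taxable items → 4% → €0.13
Bottle of whiskey €63.55: alcoholic beverages → 11.25% → €7.15
AA batteries (8-pack) €8.94: other taxable items → 4% → €0.36
Six-pack IPA €17.90: alcoholic beverages → 11.25% → €2.01
Café latte €5.26: restaurant meals, buyer-exempt → 0% → €0.00
Hard cider (6-pack) €12.31: alcoholic beverages → 11.25% → €1.38
Subtotal = €170.59; tax = €15.44; total due = €186.03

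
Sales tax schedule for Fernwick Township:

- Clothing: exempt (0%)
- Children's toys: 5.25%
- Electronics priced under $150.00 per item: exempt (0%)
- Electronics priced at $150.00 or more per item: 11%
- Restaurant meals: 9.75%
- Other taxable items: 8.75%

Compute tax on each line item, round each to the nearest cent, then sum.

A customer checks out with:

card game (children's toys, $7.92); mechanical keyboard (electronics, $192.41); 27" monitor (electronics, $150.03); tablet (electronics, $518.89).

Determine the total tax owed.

$95.17

Card game $7.92: children's toys → 5.25% → $0.42
Mechanical keyboard $192.41: electronics, $150.00 or more → 11% → $21.17
27" monitor $150.03: electronics, $150.00 or more → 11% → $16.50
Tablet $518.89: electronics, $150.00 or more → 11% → $57.08
Total tax = $0.42 + $21.17 + $16.50 + $57.08 = $95.17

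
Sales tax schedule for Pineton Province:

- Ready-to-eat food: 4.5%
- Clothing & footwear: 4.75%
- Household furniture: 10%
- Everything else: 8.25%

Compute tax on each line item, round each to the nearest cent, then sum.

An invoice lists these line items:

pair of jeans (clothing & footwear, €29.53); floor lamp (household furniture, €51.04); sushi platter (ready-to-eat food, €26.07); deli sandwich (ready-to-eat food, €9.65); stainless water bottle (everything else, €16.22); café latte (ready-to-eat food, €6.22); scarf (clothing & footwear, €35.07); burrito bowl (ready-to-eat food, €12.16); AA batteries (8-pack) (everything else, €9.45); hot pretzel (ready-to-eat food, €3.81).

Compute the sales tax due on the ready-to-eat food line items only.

Sushi platter €26.07: ready-to-eat food → 4.5% → €1.17
Deli sandwich €9.65: ready-to-eat food → 4.5% → €0.43
Café latte €6.22: ready-to-eat food → 4.5% → €0.28
Burrito bowl €12.16: ready-to-eat food → 4.5% → €0.55
Hot pretzel €3.81: ready-to-eat food → 4.5% → €0.17
Tax on ready-to-eat food = €1.17 + €0.43 + €0.28 + €0.55 + €0.17 = €2.60

€2.60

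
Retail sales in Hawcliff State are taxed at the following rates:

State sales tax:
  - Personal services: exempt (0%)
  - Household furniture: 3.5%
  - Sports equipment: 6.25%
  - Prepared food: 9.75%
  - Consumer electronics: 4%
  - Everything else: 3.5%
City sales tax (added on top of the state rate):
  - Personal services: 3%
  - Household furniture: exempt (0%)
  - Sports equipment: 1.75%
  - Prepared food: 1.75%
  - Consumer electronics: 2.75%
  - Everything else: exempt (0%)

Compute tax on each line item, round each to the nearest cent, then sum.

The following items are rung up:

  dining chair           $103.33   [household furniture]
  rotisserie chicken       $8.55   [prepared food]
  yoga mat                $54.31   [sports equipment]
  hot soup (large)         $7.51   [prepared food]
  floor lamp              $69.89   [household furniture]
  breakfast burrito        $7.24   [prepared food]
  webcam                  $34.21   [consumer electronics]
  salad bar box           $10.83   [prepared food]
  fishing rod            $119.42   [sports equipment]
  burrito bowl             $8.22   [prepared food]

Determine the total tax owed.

Dining chair $103.33: household furniture → 3.5% + 0% city = 3.5% → $3.62
Rotisserie chicken $8.55: prepared food → 9.75% + 1.75% city = 11.5% → $0.98
Yoga mat $54.31: sports equipment → 6.25% + 1.75% city = 8% → $4.34
Hot soup (large) $7.51: prepared food → 9.75% + 1.75% city = 11.5% → $0.86
Floor lamp $69.89: household furniture → 3.5% + 0% city = 3.5% → $2.45
Breakfast burrito $7.24: prepared food → 9.75% + 1.75% city = 11.5% → $0.83
Webcam $34.21: consumer electronics → 4% + 2.75% city = 6.75% → $2.31
Salad bar box $10.83: prepared food → 9.75% + 1.75% city = 11.5% → $1.25
Fishing rod $119.42: sports equipment → 6.25% + 1.75% city = 8% → $9.55
Burrito bowl $8.22: prepared food → 9.75% + 1.75% city = 11.5% → $0.95
Total tax = $3.62 + $0.98 + $4.34 + $0.86 + $2.45 + $0.83 + $2.31 + $1.25 + $9.55 + $0.95 = $27.14

$27.14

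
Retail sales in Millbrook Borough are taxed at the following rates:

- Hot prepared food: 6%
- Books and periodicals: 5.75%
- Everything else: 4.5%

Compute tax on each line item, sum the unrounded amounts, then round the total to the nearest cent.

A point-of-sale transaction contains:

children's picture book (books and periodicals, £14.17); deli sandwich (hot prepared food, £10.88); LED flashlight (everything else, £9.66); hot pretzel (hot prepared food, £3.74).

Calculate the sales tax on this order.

Children's picture book £14.17: books and periodicals → 5.75% → £0.814775
Deli sandwich £10.88: hot prepared food → 6% → £0.6528
LED flashlight £9.66: everything else → 4.5% → £0.4347
Hot pretzel £3.74: hot prepared food → 6% → £0.2244
Unrounded tax sum = £2.126675 → £2.13

£2.13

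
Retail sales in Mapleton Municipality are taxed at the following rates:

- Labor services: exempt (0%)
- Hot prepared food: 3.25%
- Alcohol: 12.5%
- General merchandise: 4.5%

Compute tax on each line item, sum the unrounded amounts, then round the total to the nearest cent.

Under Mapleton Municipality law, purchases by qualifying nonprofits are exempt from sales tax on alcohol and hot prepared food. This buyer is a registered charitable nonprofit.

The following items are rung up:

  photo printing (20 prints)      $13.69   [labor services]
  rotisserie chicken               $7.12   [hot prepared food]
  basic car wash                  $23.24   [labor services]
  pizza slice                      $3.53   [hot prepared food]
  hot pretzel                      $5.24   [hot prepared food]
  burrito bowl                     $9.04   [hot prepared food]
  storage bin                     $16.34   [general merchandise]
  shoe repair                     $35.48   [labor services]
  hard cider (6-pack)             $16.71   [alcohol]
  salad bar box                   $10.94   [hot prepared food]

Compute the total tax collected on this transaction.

$0.74

Photo printing (20 prints) $13.69: labor services → 0% → $0.00
Rotisserie chicken $7.12: hot prepared food, buyer-exempt → 0% → $0.00
Basic car wash $23.24: labor services → 0% → $0.00
Pizza slice $3.53: hot prepared food, buyer-exempt → 0% → $0.00
Hot pretzel $5.24: hot prepared food, buyer-exempt → 0% → $0.00
Burrito bowl $9.04: hot prepared food, buyer-exempt → 0% → $0.00
Storage bin $16.34: general merchandise → 4.5% → $0.7353
Shoe repair $35.48: labor services → 0% → $0.00
Hard cider (6-pack) $16.71: alcohol, buyer-exempt → 0% → $0.00
Salad bar box $10.94: hot prepared food, buyer-exempt → 0% → $0.00
Unrounded tax sum = $0.7353 → $0.74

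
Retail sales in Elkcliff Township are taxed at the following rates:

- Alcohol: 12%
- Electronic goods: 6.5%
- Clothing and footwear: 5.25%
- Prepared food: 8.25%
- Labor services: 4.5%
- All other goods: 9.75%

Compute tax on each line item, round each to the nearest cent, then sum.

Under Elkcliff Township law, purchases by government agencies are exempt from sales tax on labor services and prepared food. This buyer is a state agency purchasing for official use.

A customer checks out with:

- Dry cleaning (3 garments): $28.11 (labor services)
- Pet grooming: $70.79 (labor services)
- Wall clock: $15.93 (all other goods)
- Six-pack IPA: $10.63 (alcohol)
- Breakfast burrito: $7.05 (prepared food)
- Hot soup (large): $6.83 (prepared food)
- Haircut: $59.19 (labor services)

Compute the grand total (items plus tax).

$201.36

Dry cleaning (3 garments) $28.11: labor services, buyer-exempt → 0% → $0.00
Pet grooming $70.79: labor services, buyer-exempt → 0% → $0.00
Wall clock $15.93: all other goods → 9.75% → $1.55
Six-pack IPA $10.63: alcohol → 12% → $1.28
Breakfast burrito $7.05: prepared food, buyer-exempt → 0% → $0.00
Hot soup (large) $6.83: prepared food, buyer-exempt → 0% → $0.00
Haircut $59.19: labor services, buyer-exempt → 0% → $0.00
Subtotal = $198.53; tax = $2.83; total due = $201.36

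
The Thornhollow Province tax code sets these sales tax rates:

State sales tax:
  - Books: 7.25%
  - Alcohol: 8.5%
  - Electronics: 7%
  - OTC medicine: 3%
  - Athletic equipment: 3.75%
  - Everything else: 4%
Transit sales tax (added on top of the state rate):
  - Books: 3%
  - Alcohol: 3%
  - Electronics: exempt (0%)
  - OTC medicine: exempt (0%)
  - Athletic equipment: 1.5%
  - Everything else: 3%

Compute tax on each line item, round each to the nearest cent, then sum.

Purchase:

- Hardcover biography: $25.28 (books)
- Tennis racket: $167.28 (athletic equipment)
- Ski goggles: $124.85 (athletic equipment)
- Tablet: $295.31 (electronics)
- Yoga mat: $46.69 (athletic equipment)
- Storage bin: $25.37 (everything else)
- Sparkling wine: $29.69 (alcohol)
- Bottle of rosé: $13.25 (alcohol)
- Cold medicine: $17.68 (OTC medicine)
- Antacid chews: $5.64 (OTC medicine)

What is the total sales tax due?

Hardcover biography $25.28: books → 7.25% + 3% transit = 10.25% → $2.59
Tennis racket $167.28: athletic equipment → 3.75% + 1.5% transit = 5.25% → $8.78
Ski goggles $124.85: athletic equipment → 3.75% + 1.5% transit = 5.25% → $6.55
Tablet $295.31: electronics → 7% + 0% transit = 7% → $20.67
Yoga mat $46.69: athletic equipment → 3.75% + 1.5% transit = 5.25% → $2.45
Storage bin $25.37: everything else → 4% + 3% transit = 7% → $1.78
Sparkling wine $29.69: alcohol → 8.5% + 3% transit = 11.5% → $3.41
Bottle of rosé $13.25: alcohol → 8.5% + 3% transit = 11.5% → $1.52
Cold medicine $17.68: OTC medicine → 3% + 0% transit = 3% → $0.53
Antacid chews $5.64: OTC medicine → 3% + 0% transit = 3% → $0.17
Total tax = $2.59 + $8.78 + $6.55 + $20.67 + $2.45 + $1.78 + $3.41 + $1.52 + $0.53 + $0.17 = $48.45

$48.45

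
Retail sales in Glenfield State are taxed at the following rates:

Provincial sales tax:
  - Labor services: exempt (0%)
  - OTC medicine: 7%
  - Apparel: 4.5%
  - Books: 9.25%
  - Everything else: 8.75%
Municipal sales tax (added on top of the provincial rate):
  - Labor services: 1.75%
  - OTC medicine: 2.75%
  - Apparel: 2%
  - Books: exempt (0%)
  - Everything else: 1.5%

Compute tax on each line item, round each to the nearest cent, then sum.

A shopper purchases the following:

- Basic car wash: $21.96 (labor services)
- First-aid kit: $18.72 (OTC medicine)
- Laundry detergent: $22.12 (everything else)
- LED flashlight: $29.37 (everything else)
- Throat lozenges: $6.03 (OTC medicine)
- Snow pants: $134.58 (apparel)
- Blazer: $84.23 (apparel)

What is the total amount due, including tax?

$339.31

Basic car wash $21.96: labor services → 0% + 1.75% municipal = 1.75% → $0.38
First-aid kit $18.72: OTC medicine → 7% + 2.75% municipal = 9.75% → $1.83
Laundry detergent $22.12: everything else → 8.75% + 1.5% municipal = 10.25% → $2.27
LED flashlight $29.37: everything else → 8.75% + 1.5% municipal = 10.25% → $3.01
Throat lozenges $6.03: OTC medicine → 7% + 2.75% municipal = 9.75% → $0.59
Snow pants $134.58: apparel → 4.5% + 2% municipal = 6.5% → $8.75
Blazer $84.23: apparel → 4.5% + 2% municipal = 6.5% → $5.47
Subtotal = $317.01; tax = $22.30; total due = $339.31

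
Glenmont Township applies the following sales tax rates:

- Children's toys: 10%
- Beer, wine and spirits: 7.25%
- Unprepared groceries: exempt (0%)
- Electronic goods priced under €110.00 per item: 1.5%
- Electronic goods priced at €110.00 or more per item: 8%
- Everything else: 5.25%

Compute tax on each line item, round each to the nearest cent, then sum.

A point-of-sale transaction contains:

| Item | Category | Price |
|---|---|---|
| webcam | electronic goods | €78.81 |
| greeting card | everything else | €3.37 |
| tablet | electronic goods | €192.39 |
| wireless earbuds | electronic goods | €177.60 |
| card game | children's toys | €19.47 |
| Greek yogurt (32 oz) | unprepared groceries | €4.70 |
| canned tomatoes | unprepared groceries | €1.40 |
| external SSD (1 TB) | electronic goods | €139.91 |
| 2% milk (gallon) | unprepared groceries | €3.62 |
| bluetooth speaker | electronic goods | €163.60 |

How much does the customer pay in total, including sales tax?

€842.06

Webcam €78.81: electronic goods, under €110.00 → 1.5% → €1.18
Greeting card €3.37: everything else → 5.25% → €0.18
Tablet €192.39: electronic goods, €110.00 or more → 8% → €15.39
Wireless earbuds €177.60: electronic goods, €110.00 or more → 8% → €14.21
Card game €19.47: children's toys → 10% → €1.95
Greek yogurt (32 oz) €4.70: unprepared groceries → 0% → €0.00
Canned tomatoes €1.40: unprepared groceries → 0% → €0.00
External SSD (1 TB) €139.91: electronic goods, €110.00 or more → 8% → €11.19
2% milk (gallon) €3.62: unprepared groceries → 0% → €0.00
Bluetooth speaker €163.60: electronic goods, €110.00 or more → 8% → €13.09
Subtotal = €784.87; tax = €57.19; total due = €842.06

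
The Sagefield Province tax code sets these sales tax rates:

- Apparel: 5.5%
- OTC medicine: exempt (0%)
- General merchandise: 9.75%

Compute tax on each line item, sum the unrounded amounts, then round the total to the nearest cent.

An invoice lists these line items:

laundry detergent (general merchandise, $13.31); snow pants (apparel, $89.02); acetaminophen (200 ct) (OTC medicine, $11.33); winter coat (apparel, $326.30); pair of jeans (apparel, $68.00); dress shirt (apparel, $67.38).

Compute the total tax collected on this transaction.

Laundry detergent $13.31: general merchandise → 9.75% → $1.297725
Snow pants $89.02: apparel → 5.5% → $4.8961
Acetaminophen (200 ct) $11.33: OTC medicine → 0% → $0.00
Winter coat $326.30: apparel → 5.5% → $17.9465
Pair of jeans $68.00: apparel → 5.5% → $3.74
Dress shirt $67.38: apparel → 5.5% → $3.7059
Unrounded tax sum = $31.586225 → $31.59

$31.59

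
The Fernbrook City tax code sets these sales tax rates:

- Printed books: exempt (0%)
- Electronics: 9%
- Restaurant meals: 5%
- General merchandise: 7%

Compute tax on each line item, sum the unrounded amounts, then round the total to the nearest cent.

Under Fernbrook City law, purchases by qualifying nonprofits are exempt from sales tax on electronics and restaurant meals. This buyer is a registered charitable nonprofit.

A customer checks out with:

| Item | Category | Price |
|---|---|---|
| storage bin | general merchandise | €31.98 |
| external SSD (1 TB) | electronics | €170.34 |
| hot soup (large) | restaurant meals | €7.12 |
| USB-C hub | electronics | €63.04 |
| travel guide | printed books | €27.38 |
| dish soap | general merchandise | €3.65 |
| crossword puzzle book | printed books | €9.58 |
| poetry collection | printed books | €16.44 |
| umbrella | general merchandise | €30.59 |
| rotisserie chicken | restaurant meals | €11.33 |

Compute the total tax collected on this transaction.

€4.64

Storage bin €31.98: general merchandise → 7% → €2.2386
External SSD (1 TB) €170.34: electronics, buyer-exempt → 0% → €0.00
Hot soup (large) €7.12: restaurant meals, buyer-exempt → 0% → €0.00
USB-C hub €63.04: electronics, buyer-exempt → 0% → €0.00
Travel guide €27.38: printed books → 0% → €0.00
Dish soap €3.65: general merchandise → 7% → €0.2555
Crossword puzzle book €9.58: printed books → 0% → €0.00
Poetry collection €16.44: printed books → 0% → €0.00
Umbrella €30.59: general merchandise → 7% → €2.1413
Rotisserie chicken €11.33: restaurant meals, buyer-exempt → 0% → €0.00
Unrounded tax sum = €4.6354 → €4.64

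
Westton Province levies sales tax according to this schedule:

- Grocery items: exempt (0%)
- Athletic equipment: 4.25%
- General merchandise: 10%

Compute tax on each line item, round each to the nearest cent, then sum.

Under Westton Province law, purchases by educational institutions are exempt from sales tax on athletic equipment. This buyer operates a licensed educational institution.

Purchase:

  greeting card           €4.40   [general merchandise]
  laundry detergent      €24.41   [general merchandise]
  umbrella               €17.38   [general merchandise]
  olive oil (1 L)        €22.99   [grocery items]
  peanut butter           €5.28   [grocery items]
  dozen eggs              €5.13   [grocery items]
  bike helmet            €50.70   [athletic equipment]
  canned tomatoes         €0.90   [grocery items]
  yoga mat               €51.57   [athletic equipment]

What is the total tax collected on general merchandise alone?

Greeting card €4.40: general merchandise → 10% → €0.44
Laundry detergent €24.41: general merchandise → 10% → €2.44
Umbrella €17.38: general merchandise → 10% → €1.74
Tax on general merchandise = €0.44 + €2.44 + €1.74 = €4.62

€4.62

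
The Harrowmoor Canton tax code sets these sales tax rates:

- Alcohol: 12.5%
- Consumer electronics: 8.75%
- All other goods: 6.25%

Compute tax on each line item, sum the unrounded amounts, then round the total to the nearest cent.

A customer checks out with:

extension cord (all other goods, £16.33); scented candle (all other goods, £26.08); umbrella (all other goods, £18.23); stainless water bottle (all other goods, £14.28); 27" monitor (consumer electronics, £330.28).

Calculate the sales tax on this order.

Extension cord £16.33: all other goods → 6.25% → £1.020625
Scented candle £26.08: all other goods → 6.25% → £1.63
Umbrella £18.23: all other goods → 6.25% → £1.139375
Stainless water bottle £14.28: all other goods → 6.25% → £0.8925
27" monitor £330.28: consumer electronics → 8.75% → £28.8995
Unrounded tax sum = £33.582 → £33.58

£33.58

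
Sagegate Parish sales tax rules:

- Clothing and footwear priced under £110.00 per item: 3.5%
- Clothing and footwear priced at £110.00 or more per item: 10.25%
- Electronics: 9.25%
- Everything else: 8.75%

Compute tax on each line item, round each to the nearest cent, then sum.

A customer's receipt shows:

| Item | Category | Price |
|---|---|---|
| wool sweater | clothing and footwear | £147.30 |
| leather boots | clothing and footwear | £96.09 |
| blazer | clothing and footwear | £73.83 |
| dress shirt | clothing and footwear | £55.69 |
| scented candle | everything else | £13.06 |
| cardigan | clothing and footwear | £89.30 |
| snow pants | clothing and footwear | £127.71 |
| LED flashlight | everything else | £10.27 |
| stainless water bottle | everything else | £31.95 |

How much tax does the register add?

Wool sweater £147.30: clothing and footwear, £110.00 or more → 10.25% → £15.10
Leather boots £96.09: clothing and footwear, under £110.00 → 3.5% → £3.36
Blazer £73.83: clothing and footwear, under £110.00 → 3.5% → £2.58
Dress shirt £55.69: clothing and footwear, under £110.00 → 3.5% → £1.95
Scented candle £13.06: everything else → 8.75% → £1.14
Cardigan £89.30: clothing and footwear, under £110.00 → 3.5% → £3.13
Snow pants £127.71: clothing and footwear, £110.00 or more → 10.25% → £13.09
LED flashlight £10.27: everything else → 8.75% → £0.90
Stainless water bottle £31.95: everything else → 8.75% → £2.80
Total tax = £15.10 + £3.36 + £2.58 + £1.95 + £1.14 + £3.13 + £13.09 + £0.90 + £2.80 = £44.05

£44.05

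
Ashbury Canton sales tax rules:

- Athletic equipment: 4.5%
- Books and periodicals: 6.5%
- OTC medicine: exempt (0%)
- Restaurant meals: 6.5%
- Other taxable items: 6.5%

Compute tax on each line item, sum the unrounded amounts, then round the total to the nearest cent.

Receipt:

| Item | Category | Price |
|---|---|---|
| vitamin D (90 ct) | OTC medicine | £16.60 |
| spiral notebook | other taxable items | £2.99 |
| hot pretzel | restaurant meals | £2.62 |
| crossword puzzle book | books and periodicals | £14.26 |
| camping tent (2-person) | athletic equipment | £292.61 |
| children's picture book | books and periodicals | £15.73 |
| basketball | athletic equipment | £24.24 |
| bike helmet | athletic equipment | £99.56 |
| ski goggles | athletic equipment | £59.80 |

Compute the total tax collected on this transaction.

£23.74

Vitamin D (90 ct) £16.60: OTC medicine → 0% → £0.00
Spiral notebook £2.99: other taxable items → 6.5% → £0.19435
Hot pretzel £2.62: restaurant meals → 6.5% → £0.1703
Crossword puzzle book £14.26: books and periodicals → 6.5% → £0.9269
Camping tent (2-person) £292.61: athletic equipment → 4.5% → £13.16745
Children's picture book £15.73: books and periodicals → 6.5% → £1.02245
Basketball £24.24: athletic equipment → 4.5% → £1.0908
Bike helmet £99.56: athletic equipment → 4.5% → £4.4802
Ski goggles £59.80: athletic equipment → 4.5% → £2.691
Unrounded tax sum = £23.74345 → £23.74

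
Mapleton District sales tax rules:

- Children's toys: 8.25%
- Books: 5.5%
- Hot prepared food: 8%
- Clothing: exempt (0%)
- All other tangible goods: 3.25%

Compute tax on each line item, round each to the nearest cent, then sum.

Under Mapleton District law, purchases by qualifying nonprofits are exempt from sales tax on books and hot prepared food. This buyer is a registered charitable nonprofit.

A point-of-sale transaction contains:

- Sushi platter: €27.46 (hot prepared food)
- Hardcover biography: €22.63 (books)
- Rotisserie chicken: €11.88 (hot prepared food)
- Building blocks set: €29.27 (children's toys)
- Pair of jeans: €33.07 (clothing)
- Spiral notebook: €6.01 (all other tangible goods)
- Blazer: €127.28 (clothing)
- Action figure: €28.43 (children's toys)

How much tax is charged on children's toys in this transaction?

€4.76

Building blocks set €29.27: children's toys → 8.25% → €2.41
Action figure €28.43: children's toys → 8.25% → €2.35
Tax on children's toys = €2.41 + €2.35 = €4.76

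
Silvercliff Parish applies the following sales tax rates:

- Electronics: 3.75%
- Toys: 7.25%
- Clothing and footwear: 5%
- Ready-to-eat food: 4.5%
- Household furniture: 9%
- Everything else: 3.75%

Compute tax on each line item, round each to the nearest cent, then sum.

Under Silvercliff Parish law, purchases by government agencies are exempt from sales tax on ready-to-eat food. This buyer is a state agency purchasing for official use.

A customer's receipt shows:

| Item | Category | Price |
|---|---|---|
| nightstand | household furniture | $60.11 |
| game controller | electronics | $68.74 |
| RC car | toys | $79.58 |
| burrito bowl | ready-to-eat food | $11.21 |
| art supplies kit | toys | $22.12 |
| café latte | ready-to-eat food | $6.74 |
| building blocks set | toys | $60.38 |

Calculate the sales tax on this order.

$19.74

Nightstand $60.11: household furniture → 9% → $5.41
Game controller $68.74: electronics → 3.75% → $2.58
RC car $79.58: toys → 7.25% → $5.77
Burrito bowl $11.21: ready-to-eat food, buyer-exempt → 0% → $0.00
Art supplies kit $22.12: toys → 7.25% → $1.60
Café latte $6.74: ready-to-eat food, buyer-exempt → 0% → $0.00
Building blocks set $60.38: toys → 7.25% → $4.38
Total tax = $5.41 + $2.58 + $5.77 + $1.60 + $4.38 = $19.74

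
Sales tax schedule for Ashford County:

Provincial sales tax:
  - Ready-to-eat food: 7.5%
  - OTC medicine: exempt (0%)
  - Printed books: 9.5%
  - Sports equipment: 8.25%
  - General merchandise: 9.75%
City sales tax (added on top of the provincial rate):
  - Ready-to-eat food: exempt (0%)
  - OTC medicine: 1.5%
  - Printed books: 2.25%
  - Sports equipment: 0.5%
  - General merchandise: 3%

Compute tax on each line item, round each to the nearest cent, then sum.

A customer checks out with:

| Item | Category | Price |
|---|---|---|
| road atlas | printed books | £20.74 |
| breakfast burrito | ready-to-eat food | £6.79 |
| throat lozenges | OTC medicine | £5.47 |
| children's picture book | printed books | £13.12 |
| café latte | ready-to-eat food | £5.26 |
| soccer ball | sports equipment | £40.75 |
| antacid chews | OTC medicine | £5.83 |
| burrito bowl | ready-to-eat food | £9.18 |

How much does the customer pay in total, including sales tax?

Road atlas £20.74: printed books → 9.5% + 2.25% city = 11.75% → £2.44
Breakfast burrito £6.79: ready-to-eat food → 7.5% + 0% city = 7.5% → £0.51
Throat lozenges £5.47: OTC medicine → 0% + 1.5% city = 1.5% → £0.08
Children's picture book £13.12: printed books → 9.5% + 2.25% city = 11.75% → £1.54
Café latte £5.26: ready-to-eat food → 7.5% + 0% city = 7.5% → £0.39
Soccer ball £40.75: sports equipment → 8.25% + 0.5% city = 8.75% → £3.57
Antacid chews £5.83: OTC medicine → 0% + 1.5% city = 1.5% → £0.09
Burrito bowl £9.18: ready-to-eat food → 7.5% + 0% city = 7.5% → £0.69
Subtotal = £107.14; tax = £9.31; total due = £116.45

£116.45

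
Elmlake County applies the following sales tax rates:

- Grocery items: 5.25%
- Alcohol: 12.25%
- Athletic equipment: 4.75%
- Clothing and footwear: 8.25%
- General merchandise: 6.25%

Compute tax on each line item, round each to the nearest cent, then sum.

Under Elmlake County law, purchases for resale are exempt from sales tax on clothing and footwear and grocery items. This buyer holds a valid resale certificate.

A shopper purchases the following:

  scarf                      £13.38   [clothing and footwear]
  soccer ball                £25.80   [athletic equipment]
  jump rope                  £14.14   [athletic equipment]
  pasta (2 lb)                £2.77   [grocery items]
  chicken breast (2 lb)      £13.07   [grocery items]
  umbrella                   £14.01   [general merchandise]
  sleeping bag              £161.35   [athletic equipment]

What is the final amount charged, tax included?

£254.96

Scarf £13.38: clothing and footwear, buyer-exempt → 0% → £0.00
Soccer ball £25.80: athletic equipment → 4.75% → £1.23
Jump rope £14.14: athletic equipment → 4.75% → £0.67
Pasta (2 lb) £2.77: grocery items, buyer-exempt → 0% → £0.00
Chicken breast (2 lb) £13.07: grocery items, buyer-exempt → 0% → £0.00
Umbrella £14.01: general merchandise → 6.25% → £0.88
Sleeping bag £161.35: athletic equipment → 4.75% → £7.66
Subtotal = £244.52; tax = £10.44; total due = £254.96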